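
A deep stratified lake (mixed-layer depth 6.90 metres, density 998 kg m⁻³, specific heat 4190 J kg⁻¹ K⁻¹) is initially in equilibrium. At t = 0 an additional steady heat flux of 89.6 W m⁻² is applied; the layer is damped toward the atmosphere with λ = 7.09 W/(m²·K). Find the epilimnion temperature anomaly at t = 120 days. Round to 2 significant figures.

Areal heat capacity C = ρ c_p D = 998 × 4190 × 6.90 = 2.89×10^7 J/(m²·K).
τ = C / λ = 2.89×10^7 / 7.09 = 4.07×10^6 s.
Equilibrium anomaly ΔT_eq = F / λ = 89.6 / 7.09 = 12.6 K.
t = 120 days = 1.04×10^7 s, so t/τ = 2.55.
ΔT(t) = ΔT_eq (1 − e^(−t/τ)) = 12.6 × (1 − e^−2.55) = 11.6 K.

12 K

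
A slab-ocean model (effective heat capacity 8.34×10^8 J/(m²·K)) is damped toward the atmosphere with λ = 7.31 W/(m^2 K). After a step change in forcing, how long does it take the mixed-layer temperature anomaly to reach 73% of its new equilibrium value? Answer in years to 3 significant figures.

4.73 years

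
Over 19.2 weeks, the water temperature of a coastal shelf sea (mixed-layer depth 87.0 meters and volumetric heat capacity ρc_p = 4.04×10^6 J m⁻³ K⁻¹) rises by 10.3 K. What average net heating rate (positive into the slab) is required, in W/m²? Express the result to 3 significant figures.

312

Areal heat capacity C = ρc_p × D = 4.04×10^6 × 87.0 = 3.51×10^8 J/(m²·K).
Required heat per unit area: Q = C ΔT = 3.51×10^8 × 10.3 = 3.62×10^9 J/m².
Flux F = Q / Δt = 3.62×10^9 / 1.16×10^7 s = 312 W/m².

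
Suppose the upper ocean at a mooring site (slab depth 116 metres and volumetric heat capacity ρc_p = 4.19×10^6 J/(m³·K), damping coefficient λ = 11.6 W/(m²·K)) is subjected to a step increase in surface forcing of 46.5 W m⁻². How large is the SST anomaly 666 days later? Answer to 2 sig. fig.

3.0 K

Areal heat capacity C = ρc_p × D = 4.19×10^6 × 116 = 4.86×10^8 J/(m²·K).
τ = C / λ = 4.86×10^8 / 11.6 = 4.19×10^7 s.
Equilibrium anomaly ΔT_eq = F / λ = 46.5 / 11.6 = 4.01 K.
t = 666 days = 5.75×10^7 s, so t/τ = 1.37.
ΔT(t) = ΔT_eq (1 − e^(−t/τ)) = 4.01 × (1 − e^−1.37) = 2.99 K.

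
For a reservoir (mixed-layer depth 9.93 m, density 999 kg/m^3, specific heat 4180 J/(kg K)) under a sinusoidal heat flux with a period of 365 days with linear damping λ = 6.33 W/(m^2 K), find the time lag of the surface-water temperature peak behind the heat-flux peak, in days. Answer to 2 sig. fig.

53 days

Areal heat capacity C = ρ c_p D = 999 × 4180 × 9.93 = 4.15×10^7 J/(m²·K).
ω = 2π / 3.15×10^7 s = 1.99×10^-7 s⁻¹.
Phase lag φ = arctan(Cω/λ) = arctan(8.26/6.33) = 0.917 rad.
Time lag = φ / ω = 0.917 / 1.99×10^-7 = 4.60×10^6 s = 53.3 days.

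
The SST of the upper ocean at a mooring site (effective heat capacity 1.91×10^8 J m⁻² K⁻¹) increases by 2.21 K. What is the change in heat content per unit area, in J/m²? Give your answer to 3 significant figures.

4.22×10^8

Areal heat capacity C = 1.91×10^8 J m⁻² K⁻¹ (given).
ΔQ = C ΔT = 1.91×10^8 × 2.21 = 4.22×10^8 J/m².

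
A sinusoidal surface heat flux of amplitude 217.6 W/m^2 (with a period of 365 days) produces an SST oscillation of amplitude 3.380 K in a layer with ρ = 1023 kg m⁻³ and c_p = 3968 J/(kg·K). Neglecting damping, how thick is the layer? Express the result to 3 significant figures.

ω = 2π / 3.15×10^7 s = 1.99×10^-7 s⁻¹.
Required C = F₀ / (A ω) = 217.6 / (3.380 × 1.99×10^-7) = 3.23×10^8 J/(m²·K).
D = C / (ρ c_p) = 3.23×10^8 / (1023 × 3968) = 79.6 m.

79.6 m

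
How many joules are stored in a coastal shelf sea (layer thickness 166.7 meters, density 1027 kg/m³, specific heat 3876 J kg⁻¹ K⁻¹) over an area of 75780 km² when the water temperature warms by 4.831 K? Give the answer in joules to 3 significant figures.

Areal heat capacity C = ρ c_p D = 1027 × 3876 × 166.7 = 6.64×10^8 J/(m²·K).
Heat per unit area: q = C ΔT = 6.64×10^8 × 4.831 = 3.21×10^9 J/m².
Total heat: Q = q × A = 3.21×10^9 × (75780 × 10⁶ m²) = 2.43×10^20 J.

2.43×10^20 J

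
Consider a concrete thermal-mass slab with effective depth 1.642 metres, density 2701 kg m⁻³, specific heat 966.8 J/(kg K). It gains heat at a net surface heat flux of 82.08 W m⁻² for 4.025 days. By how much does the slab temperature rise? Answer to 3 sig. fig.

6.66 K

Areal heat capacity C = ρ c_p D = 2701 × 966.8 × 1.642 = 4.29×10^6 J/(m²·K).
Net heat input Q = F Δt = 82.08 × (4.025 days × 86400 s/day) = 2.85×10^7 J/m².
ΔT = Q / C = 2.85×10^7 / 4.29×10^6 = 6.66 K.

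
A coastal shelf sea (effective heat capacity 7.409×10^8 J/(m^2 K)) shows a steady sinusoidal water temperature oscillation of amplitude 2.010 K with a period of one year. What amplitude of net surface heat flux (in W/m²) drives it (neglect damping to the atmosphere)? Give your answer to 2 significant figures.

300

Areal heat capacity C = 7.409×10^8 J/(m^2 K) (given).
ω = 2π / 3.15×10^7 s = 1.99×10^-7 s⁻¹.
Cω = 7.41×10^8 × 1.99×10^-7 = 148 W/(m²·K).
F₀ = A × Cω = 2.010 × 148 = 297 W/m².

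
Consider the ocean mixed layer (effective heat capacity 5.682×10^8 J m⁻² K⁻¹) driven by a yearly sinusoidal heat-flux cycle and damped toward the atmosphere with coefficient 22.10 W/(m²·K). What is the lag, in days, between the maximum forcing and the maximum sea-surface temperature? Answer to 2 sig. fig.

80 days

Areal heat capacity C = 5.682×10^8 J m⁻² K⁻¹ (given).
ω = 2π / 3.15×10^7 s = 1.99×10^-7 s⁻¹.
Phase lag φ = arctan(Cω/λ) = arctan(113/22.10) = 1.38 rad.
Time lag = φ / ω = 1.38 / 1.99×10^-7 = 6.92×10^6 s = 80.1 days.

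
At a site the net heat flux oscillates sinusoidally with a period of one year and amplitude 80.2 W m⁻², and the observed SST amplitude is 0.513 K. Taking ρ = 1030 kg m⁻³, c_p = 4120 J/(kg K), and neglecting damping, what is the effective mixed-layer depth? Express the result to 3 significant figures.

185 m

ω = 2π / 3.15×10^7 s = 1.99×10^-7 s⁻¹.
Required C = F₀ / (A ω) = 80.2 / (0.513 × 1.99×10^-7) = 7.85×10^8 J/(m²·K).
D = C / (ρ c_p) = 7.85×10^8 / (1030 × 4120) = 185 m.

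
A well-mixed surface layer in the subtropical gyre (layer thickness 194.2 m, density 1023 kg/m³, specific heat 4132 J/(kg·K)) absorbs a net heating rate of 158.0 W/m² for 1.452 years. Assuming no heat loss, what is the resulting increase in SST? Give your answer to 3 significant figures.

8.82 K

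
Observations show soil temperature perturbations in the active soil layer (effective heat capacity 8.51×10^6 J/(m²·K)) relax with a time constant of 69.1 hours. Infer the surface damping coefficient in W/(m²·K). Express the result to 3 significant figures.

Areal heat capacity C = 8.51×10^6 J/(m²·K) (given).
τ = 69.1 hours = 2.49×10^5 s.
λ = C / τ = 8.51×10^6 / 2.49×10^5 = 34.2 W/(m²·K).

34.2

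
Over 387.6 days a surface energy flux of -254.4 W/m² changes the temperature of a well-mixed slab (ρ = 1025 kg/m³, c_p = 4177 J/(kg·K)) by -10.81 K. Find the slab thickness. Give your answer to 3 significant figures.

Heat input Q = F Δt = -254.4 × 3.35×10^7 s = -8.52×10^9 J/m².
Required areal heat capacity C = Q / ΔT = 7.88×10^8 J/(m²·K).
Depth D = C / (ρ c_p) = 7.88×10^8 / (1025 × 4177) = 184 m.

184 m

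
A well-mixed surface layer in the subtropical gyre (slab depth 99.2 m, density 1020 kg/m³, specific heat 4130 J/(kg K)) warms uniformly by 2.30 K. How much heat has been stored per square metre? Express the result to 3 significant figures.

Areal heat capacity C = ρ c_p D = 1020 × 4130 × 99.2 = 4.18×10^8 J m⁻² K⁻¹.
ΔQ = C ΔT = 4.18×10^8 × 2.30 = 9.61×10^8 J/m².

9.61×10^8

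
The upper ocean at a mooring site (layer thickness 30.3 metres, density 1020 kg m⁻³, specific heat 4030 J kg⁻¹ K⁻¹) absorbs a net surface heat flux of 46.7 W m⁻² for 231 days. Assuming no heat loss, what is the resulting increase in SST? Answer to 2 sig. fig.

Areal heat capacity C = ρ c_p D = 1020 × 4030 × 30.3 = 1.25×10^8 J/(m^2 K).
Net heat input Q = F Δt = 46.7 × (231 days × 86400 s/day) = 9.32×10^8 J/m².
ΔT = Q / C = 9.32×10^8 / 1.25×10^8 = 7.48 K.

7.5 K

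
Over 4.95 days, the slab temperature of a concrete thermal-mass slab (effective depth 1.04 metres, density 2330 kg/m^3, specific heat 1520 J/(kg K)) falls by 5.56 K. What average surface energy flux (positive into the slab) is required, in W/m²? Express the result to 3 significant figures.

Areal heat capacity C = ρ c_p D = 2330 × 1520 × 1.04 = 3.68×10^6 J/(m²·K).
Required heat per unit area: Q = C ΔT = 3.68×10^6 × -5.56 = -2.05×10^7 J/m².
Flux F = Q / Δt = -2.05×10^7 / 4.28×10^5 s = -47.9 W/m².

-47.9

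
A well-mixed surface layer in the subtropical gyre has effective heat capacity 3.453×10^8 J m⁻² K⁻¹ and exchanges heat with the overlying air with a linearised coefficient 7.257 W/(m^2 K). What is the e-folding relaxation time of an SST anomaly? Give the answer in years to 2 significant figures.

Areal heat capacity C = 3.453×10^8 J m⁻² K⁻¹ (given).
Relaxation time τ = C / λ = 3.45×10^8 / 7.257 = 4.76×10^7 s.
In years: 4.76×10^7 s / (3.156×10^7 s/year) = 1.51 years.

1.5 years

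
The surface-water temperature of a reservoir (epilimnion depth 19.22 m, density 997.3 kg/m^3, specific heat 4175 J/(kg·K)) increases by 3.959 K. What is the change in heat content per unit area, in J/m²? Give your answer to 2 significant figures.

Areal heat capacity C = ρ c_p D = 997.3 × 4175 × 19.22 = 8.00×10^7 J m⁻² K⁻¹.
ΔQ = C ΔT = 8.00×10^7 × 3.959 = 3.17×10^8 J/m².

3.2×10^8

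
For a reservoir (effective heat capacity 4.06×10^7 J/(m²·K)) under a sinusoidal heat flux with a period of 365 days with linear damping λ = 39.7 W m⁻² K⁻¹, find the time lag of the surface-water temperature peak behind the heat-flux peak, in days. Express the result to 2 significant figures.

Areal heat capacity C = 4.06×10^7 J/(m²·K) (given).
ω = 2π / 3.15×10^7 s = 1.99×10^-7 s⁻¹.
Phase lag φ = arctan(Cω/λ) = arctan(8.09/39.7) = 0.201 rad.
Time lag = φ / ω = 0.201 / 1.99×10^-7 = 1.01×10^6 s = 11.7 days.

12 days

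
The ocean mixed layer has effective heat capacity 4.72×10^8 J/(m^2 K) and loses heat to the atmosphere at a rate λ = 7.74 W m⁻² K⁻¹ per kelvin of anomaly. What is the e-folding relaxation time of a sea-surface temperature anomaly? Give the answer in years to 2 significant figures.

1.9 years

Areal heat capacity C = 4.72×10^8 J/(m^2 K) (given).
Relaxation time τ = C / λ = 4.72×10^8 / 7.74 = 6.10×10^7 s.
In years: 6.10×10^7 s / (3.156×10^7 s/year) = 1.93 years.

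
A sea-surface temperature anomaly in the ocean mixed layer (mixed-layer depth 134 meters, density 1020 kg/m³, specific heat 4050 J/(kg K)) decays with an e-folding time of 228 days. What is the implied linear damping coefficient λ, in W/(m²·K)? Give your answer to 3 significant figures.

Areal heat capacity C = ρ c_p D = 1020 × 4050 × 134 = 5.54×10^8 J/(m^2 K).
τ = 228 days = 1.97×10^7 s.
λ = C / τ = 5.54×10^8 / 1.97×10^7 = 28.1 W/(m²·K).

28.1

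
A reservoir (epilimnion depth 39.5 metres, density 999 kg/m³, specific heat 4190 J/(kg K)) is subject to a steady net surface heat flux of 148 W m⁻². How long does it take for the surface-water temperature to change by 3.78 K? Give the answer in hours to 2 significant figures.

1200 hours

Areal heat capacity C = ρ c_p D = 999 × 4190 × 39.5 = 1.65×10^8 J/(m²·K).
Time required: Δt = C ΔT / F = 1.65×10^8 × 3.78 / 148 = 4.22×10^6 s.
In hours: 4.22×10^6 s / (3600 s/hour) = 1170 hours.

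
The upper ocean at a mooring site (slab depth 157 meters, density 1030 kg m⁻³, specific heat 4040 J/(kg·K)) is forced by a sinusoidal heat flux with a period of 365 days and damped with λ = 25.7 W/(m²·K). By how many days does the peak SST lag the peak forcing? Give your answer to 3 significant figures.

Areal heat capacity C = ρ c_p D = 1030 × 4040 × 157 = 6.53×10^8 J/(m²·K).
ω = 2π / 3.15×10^7 s = 1.99×10^-7 s⁻¹.
Phase lag φ = arctan(Cω/λ) = arctan(130/25.7) = 1.38 rad.
Time lag = φ / ω = 1.38 / 1.99×10^-7 = 6.91×10^6 s = 79.9 days.

79.9 days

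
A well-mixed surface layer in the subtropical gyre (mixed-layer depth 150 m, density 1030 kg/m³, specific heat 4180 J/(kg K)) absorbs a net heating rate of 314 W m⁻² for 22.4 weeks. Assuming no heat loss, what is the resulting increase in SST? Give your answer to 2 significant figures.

Areal heat capacity C = ρ c_p D = 1030 × 4180 × 150 = 6.46×10^8 J/(m²·K).
Net heat input Q = F Δt = 314 × (22.4 weeks × 6.048×10^5 s/week) = 4.25×10^9 J/m².
ΔT = Q / C = 4.25×10^9 / 6.46×10^8 = 6.59 K.

6.6 K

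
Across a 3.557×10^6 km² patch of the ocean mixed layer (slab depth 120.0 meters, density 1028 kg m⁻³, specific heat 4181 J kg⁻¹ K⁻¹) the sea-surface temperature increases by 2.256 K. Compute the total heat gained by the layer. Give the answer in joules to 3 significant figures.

Areal heat capacity C = ρ c_p D = 1028 × 4181 × 120.0 = 5.16×10^8 J m⁻² K⁻¹.
Heat per unit area: q = C ΔT = 5.16×10^8 × 2.256 = 1.16×10^9 J/m².
Total heat: Q = q × A = 1.16×10^9 × (3.557×10^6 × 10⁶ m²) = 4.14×10^21 J.

4.14×10^21 J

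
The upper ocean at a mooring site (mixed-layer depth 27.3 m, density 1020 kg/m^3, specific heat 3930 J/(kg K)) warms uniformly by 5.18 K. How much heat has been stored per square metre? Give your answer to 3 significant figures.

5.67×10^8

Areal heat capacity C = ρ c_p D = 1020 × 3930 × 27.3 = 1.09×10^8 J m⁻² K⁻¹.
ΔQ = C ΔT = 1.09×10^8 × 5.18 = 5.67×10^8 J/m².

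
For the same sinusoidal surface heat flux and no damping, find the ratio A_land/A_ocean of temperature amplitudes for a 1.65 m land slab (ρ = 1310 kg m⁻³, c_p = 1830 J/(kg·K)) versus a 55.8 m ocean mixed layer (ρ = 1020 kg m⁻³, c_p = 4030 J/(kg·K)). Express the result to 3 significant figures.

C_ocean = 1020 × 4030 × 55.8 = 2.29×10^8 J/(m²·K).
C_land = 1310 × 1830 × 1.65 = 3.96×10^6 J/(m²·K).
Undamped amplitude ∝ 1/C, so A_land/A_ocean = C_ocean/C_land = 58.0.

58.0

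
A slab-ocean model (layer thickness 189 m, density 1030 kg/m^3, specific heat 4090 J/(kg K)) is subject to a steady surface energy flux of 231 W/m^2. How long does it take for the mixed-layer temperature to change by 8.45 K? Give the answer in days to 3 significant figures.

Areal heat capacity C = ρ c_p D = 1030 × 4090 × 189 = 7.96×10^8 J/(m²·K).
Time required: Δt = C ΔT / F = 7.96×10^8 × 8.45 / 231 = 2.91×10^7 s.
In days: 2.91×10^7 s / (86400 s/day) = 337 days.

337 days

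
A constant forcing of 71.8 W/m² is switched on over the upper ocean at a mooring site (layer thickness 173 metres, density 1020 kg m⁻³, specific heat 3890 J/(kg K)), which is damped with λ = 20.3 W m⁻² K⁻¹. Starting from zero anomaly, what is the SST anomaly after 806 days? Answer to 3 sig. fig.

Areal heat capacity C = ρ c_p D = 1020 × 3890 × 173 = 6.86×10^8 J/(m²·K).
τ = C / λ = 6.86×10^8 / 20.3 = 3.38×10^7 s.
Equilibrium anomaly ΔT_eq = F / λ = 71.8 / 20.3 = 3.54 K.
t = 806 days = 6.96×10^7 s, so t/τ = 2.06.
ΔT(t) = ΔT_eq (1 − e^(−t/τ)) = 3.54 × (1 − e^−2.06) = 3.09 K.

3.09 K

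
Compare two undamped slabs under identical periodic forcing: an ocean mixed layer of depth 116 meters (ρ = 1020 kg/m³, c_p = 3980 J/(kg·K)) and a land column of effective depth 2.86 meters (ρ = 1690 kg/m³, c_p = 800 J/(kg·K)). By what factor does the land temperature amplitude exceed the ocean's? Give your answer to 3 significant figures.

122

C_ocean = 1020 × 3980 × 116 = 4.71×10^8 J/(m²·K).
C_land = 1690 × 800 × 2.86 = 3.87×10^6 J/(m²·K).
Undamped amplitude ∝ 1/C, so A_land/A_ocean = C_ocean/C_land = 122.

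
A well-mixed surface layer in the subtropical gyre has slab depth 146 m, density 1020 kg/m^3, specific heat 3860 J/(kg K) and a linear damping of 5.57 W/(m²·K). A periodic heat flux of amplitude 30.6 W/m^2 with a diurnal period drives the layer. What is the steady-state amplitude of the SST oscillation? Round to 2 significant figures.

Areal heat capacity C = ρ c_p D = 1020 × 3860 × 146 = 5.75×10^8 J m⁻² K⁻¹.
Angular frequency ω = 2π / T = 2π / 86400 s = 7.27×10^-5 s⁻¹.
√((Cω)² + λ²) = √((41800)² + 5.57²) = 41800 W/(m²·K).
Amplitude A = F₀ / √((Cω)²+λ²) = 30.6 / 41800 = 7.32×10^-4 K.

7.3×10^-4 K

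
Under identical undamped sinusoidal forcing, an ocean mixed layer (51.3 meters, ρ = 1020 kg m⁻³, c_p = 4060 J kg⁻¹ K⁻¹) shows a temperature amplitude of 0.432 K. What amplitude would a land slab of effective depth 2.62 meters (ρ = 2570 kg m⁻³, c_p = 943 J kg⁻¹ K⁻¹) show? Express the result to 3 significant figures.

14.5 K

C_ocean = 2.12×10^8 J/(m²·K); C_land = 6.35×10^6 J/(m²·K).
A ∝ 1/C ⇒ A_land = A_ocean × C_ocean/C_land = 0.432 × 33.5 = 14.5 K.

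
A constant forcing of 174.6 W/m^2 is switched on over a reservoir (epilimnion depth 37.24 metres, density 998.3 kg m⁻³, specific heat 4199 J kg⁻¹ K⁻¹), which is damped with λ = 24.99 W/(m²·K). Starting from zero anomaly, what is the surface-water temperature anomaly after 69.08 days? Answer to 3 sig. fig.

4.30 K

Areal heat capacity C = ρ c_p D = 998.3 × 4199 × 37.24 = 1.56×10^8 J/(m^2 K).
τ = C / λ = 1.56×10^8 / 24.99 = 6.25×10^6 s.
Equilibrium anomaly ΔT_eq = F / λ = 174.6 / 24.99 = 6.99 K.
t = 69.08 days = 5.97×10^6 s, so t/τ = 0.955.
ΔT(t) = ΔT_eq (1 − e^(−t/τ)) = 6.99 × (1 − e^−0.955) = 4.30 K.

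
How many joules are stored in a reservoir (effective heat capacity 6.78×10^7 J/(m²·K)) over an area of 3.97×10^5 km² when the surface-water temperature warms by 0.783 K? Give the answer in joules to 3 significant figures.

Areal heat capacity C = 6.78×10^7 J/(m²·K) (given).
Heat per unit area: q = C ΔT = 6.78×10^7 × 0.783 = 5.31×10^7 J/m².
Total heat: Q = q × A = 5.31×10^7 × (3.97×10^5 × 10⁶ m²) = 2.11×10^19 J.

2.11×10^19 J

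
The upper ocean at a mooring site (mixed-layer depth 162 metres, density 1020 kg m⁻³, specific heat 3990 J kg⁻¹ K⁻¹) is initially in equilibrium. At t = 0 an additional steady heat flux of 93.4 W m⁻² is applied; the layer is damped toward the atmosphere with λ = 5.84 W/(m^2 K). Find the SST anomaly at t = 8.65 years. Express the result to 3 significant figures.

14.6 K

Areal heat capacity C = ρ c_p D = 1020 × 3990 × 162 = 6.59×10^8 J/(m^2 K).
τ = C / λ = 6.59×10^8 / 5.84 = 1.13×10^8 s.
Equilibrium anomaly ΔT_eq = F / λ = 93.4 / 5.84 = 16.0 K.
t = 8.65 years = 2.73×10^8 s, so t/τ = 2.42.
ΔT(t) = ΔT_eq (1 − e^(−t/τ)) = 16.0 × (1 − e^−2.42) = 14.6 K.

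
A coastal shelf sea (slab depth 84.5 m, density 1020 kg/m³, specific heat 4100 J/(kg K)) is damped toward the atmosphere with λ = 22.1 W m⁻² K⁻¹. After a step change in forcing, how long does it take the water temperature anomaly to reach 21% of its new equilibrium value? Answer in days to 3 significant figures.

Areal heat capacity C = ρ c_p D = 1020 × 4100 × 84.5 = 3.53×10^8 J/(m^2 K).
τ = C / λ = 3.53×10^8 / 22.1 = 1.60×10^7 s.
Fraction reached: 1 − e^(−t/τ) = 0.21 ⇒ t = −τ ln(1 − 0.21) = τ × 0.236.
t = 3.77×10^6 s = 43.6 days.

43.6 days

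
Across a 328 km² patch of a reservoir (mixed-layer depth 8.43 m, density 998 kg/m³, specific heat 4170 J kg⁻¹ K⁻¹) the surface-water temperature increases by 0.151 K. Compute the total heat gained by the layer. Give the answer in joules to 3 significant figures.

Areal heat capacity C = ρ c_p D = 998 × 4170 × 8.43 = 3.51×10^7 J/(m²·K).
Heat per unit area: q = C ΔT = 3.51×10^7 × 0.151 = 5.30×10^6 J/m².
Total heat: Q = q × A = 5.30×10^6 × (328 × 10⁶ m²) = 1.74×10^15 J.

1.74×10^15 J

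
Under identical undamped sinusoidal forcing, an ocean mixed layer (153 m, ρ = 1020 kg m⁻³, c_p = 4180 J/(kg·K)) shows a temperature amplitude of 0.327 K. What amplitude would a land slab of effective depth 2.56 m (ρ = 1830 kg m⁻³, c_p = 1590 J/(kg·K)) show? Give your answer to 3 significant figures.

C_ocean = 6.52×10^8 J/(m²·K); C_land = 7.45×10^6 J/(m²·K).
A ∝ 1/C ⇒ A_land = A_ocean × C_ocean/C_land = 0.327 × 87.6 = 28.6 K.

28.6 K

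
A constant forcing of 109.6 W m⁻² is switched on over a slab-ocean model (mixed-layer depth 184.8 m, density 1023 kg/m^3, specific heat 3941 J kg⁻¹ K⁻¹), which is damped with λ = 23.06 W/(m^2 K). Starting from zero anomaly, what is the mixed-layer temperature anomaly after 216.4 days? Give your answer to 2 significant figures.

2.1 K

Areal heat capacity C = ρ c_p D = 1023 × 3941 × 184.8 = 7.45×10^8 J m⁻² K⁻¹.
τ = C / λ = 7.45×10^8 / 23.06 = 3.23×10^7 s.
Equilibrium anomaly ΔT_eq = F / λ = 109.6 / 23.06 = 4.75 K.
t = 216.4 days = 1.87×10^7 s, so t/τ = 0.579.
ΔT(t) = ΔT_eq (1 − e^(−t/τ)) = 4.75 × (1 − e^−0.579) = 2.09 K.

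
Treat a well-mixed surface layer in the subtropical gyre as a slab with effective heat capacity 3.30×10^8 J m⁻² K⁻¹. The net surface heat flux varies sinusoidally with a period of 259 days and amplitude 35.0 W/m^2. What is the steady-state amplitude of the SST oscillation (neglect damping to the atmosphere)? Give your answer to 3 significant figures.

0.378 K

Areal heat capacity C = 3.30×10^8 J m⁻² K⁻¹ (given).
Angular frequency ω = 2π / T = 2π / 2.24×10^7 s = 2.81×10^-7 s⁻¹.
Cω = 3.30×10^8 × 2.81×10^-7 = 92.7 W/(m²·K).
Amplitude A = F₀ / (Cω) = 35.0 / 92.7 = 0.378 K.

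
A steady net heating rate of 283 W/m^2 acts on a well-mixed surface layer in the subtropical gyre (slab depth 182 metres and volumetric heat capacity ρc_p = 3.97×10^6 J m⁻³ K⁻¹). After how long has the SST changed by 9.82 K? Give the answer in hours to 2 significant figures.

7000 hours

Areal heat capacity C = ρc_p × D = 3.97×10^6 × 182 = 7.23×10^8 J/(m^2 K).
Time required: Δt = C ΔT / F = 7.23×10^8 × 9.82 / 283 = 2.51×10^7 s.
In hours: 2.51×10^7 s / (3600 s/hour) = 6960 hours.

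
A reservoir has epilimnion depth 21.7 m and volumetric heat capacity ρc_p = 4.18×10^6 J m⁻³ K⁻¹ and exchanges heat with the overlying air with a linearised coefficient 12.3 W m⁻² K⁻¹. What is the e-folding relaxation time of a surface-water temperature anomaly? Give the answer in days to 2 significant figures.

85 days

Areal heat capacity C = ρc_p × D = 4.18×10^6 × 21.7 = 9.07×10^7 J/(m²·K).
Relaxation time τ = C / λ = 9.07×10^7 / 12.3 = 7.37×10^6 s.
In days: 7.37×10^6 s / (86400 s/day) = 85.4 days.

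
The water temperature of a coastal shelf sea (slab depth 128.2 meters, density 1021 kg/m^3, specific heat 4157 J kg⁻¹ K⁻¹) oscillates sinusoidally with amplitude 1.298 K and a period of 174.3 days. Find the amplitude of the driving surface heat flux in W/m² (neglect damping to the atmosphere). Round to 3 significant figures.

295

Areal heat capacity C = ρ c_p D = 1021 × 4157 × 128.2 = 5.44×10^8 J m⁻² K⁻¹.
ω = 2π / 1.51×10^7 s = 4.17×10^-7 s⁻¹.
Cω = 5.44×10^8 × 4.17×10^-7 = 227 W/(m²·K).
F₀ = A × Cω = 1.298 × 227 = 295 W/m².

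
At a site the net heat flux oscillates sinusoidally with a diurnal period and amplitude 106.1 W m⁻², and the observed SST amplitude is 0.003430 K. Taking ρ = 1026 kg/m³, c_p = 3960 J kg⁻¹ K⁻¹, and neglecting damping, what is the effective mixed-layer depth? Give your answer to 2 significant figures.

100 m

ω = 2π / 86400 s = 7.27×10^-5 s⁻¹.
Required C = F₀ / (A ω) = 106.1 / (0.003430 × 7.27×10^-5) = 4.25×10^8 J/(m²·K).
D = C / (ρ c_p) = 4.25×10^8 / (1026 × 3960) = 105 m.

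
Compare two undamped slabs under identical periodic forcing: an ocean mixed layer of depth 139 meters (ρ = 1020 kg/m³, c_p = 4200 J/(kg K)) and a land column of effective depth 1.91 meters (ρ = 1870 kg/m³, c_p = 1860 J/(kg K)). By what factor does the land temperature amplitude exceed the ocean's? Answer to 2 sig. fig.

90

C_ocean = 1020 × 4200 × 139 = 5.95×10^8 J/(m²·K).
C_land = 1870 × 1860 × 1.91 = 6.64×10^6 J/(m²·K).
Undamped amplitude ∝ 1/C, so A_land/A_ocean = C_ocean/C_land = 89.6.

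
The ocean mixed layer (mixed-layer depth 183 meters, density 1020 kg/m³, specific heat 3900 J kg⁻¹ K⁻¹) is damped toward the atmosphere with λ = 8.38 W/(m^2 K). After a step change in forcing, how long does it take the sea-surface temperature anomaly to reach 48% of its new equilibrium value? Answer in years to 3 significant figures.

1.80 years

Areal heat capacity C = ρ c_p D = 1020 × 3900 × 183 = 7.28×10^8 J/(m²·K).
τ = C / λ = 7.28×10^8 / 8.38 = 8.69×10^7 s.
Fraction reached: 1 − e^(−t/τ) = 0.48 ⇒ t = −τ ln(1 − 0.48) = τ × 0.654.
t = 5.68×10^7 s = 1.80 years.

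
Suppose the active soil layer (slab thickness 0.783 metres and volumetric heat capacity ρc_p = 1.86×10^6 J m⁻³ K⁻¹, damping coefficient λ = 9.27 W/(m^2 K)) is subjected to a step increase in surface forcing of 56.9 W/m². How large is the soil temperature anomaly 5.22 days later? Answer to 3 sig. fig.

5.79 K

Areal heat capacity C = ρc_p × D = 1.86×10^6 × 0.783 = 1.46×10^6 J/(m^2 K).
τ = C / λ = 1.46×10^6 / 9.27 = 1.57×10^5 s.
Equilibrium anomaly ΔT_eq = F / λ = 56.9 / 9.27 = 6.14 K.
t = 5.22 days = 4.51×10^5 s, so t/τ = 2.87.
ΔT(t) = ΔT_eq (1 − e^(−t/τ)) = 6.14 × (1 − e^−2.87) = 5.79 K.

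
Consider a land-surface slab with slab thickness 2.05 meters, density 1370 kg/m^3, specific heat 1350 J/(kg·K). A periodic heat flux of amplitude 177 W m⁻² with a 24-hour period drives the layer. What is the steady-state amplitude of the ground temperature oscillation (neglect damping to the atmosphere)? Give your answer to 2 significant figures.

0.64 K

Areal heat capacity C = ρ c_p D = 1370 × 1350 × 2.05 = 3.79×10^6 J/(m²·K).
Angular frequency ω = 2π / T = 2π / 86400 s = 7.27×10^-5 s⁻¹.
Cω = 3.79×10^6 × 7.27×10^-5 = 276 W/(m²·K).
Amplitude A = F₀ / (Cω) = 177 / 276 = 0.642 K.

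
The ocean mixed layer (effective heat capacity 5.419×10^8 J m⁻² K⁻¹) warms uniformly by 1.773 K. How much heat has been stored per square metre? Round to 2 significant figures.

9.6×10^8

Areal heat capacity C = 5.419×10^8 J m⁻² K⁻¹ (given).
ΔQ = C ΔT = 5.42×10^8 × 1.773 = 9.61×10^8 J/m².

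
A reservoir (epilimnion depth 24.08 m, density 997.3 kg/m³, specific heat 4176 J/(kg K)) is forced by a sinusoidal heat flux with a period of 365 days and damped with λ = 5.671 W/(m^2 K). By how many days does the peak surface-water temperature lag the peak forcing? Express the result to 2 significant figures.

Areal heat capacity C = ρ c_p D = 997.3 × 4176 × 24.08 = 1.00×10^8 J m⁻² K⁻¹.
ω = 2π / 3.15×10^7 s = 1.99×10^-7 s⁻¹.
Phase lag φ = arctan(Cω/λ) = arctan(20.0/5.671) = 1.29 rad.
Time lag = φ / ω = 1.29 / 1.99×10^-7 = 6.50×10^6 s = 75.2 days.

75 days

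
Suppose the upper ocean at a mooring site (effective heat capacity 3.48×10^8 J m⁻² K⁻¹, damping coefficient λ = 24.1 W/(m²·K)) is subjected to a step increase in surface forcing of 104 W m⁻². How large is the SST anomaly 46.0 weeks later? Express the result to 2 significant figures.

3.7 K

Areal heat capacity C = 3.48×10^8 J m⁻² K⁻¹ (given).
τ = C / λ = 3.48×10^8 / 24.1 = 1.44×10^7 s.
Equilibrium anomaly ΔT_eq = F / λ = 104 / 24.1 = 4.32 K.
t = 46.0 weeks = 2.78×10^7 s, so t/τ = 1.93.
ΔT(t) = ΔT_eq (1 − e^(−t/τ)) = 4.32 × (1 − e^−1.93) = 3.69 K.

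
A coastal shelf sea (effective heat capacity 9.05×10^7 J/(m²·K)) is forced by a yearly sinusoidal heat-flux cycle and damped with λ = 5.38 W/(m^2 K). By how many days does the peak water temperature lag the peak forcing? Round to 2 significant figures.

Areal heat capacity C = 9.05×10^7 J/(m²·K) (given).
ω = 2π / 3.15×10^7 s = 1.99×10^-7 s⁻¹.
Phase lag φ = arctan(Cω/λ) = arctan(18.0/5.38) = 1.28 rad.
Time lag = φ / ω = 1.28 / 1.99×10^-7 = 6.43×10^6 s = 74.4 days.

74 days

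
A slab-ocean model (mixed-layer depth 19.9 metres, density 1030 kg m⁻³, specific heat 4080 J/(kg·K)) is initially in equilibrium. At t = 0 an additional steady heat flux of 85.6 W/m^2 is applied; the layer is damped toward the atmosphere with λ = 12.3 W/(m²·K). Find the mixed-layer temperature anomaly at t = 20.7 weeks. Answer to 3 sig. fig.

Areal heat capacity C = ρ c_p D = 1030 × 4080 × 19.9 = 8.36×10^7 J m⁻² K⁻¹.
τ = C / λ = 8.36×10^7 / 12.3 = 6.80×10^6 s.
Equilibrium anomaly ΔT_eq = F / λ = 85.6 / 12.3 = 6.96 K.
t = 20.7 weeks = 1.25×10^7 s, so t/τ = 1.84.
ΔT(t) = ΔT_eq (1 − e^(−t/τ)) = 6.96 × (1 − e^−1.84) = 5.86 K.

5.86 K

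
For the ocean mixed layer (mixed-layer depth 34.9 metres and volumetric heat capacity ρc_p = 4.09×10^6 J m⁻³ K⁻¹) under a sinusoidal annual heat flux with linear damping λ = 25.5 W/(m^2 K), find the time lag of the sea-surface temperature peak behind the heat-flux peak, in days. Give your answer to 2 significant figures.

49 days

Areal heat capacity C = ρc_p × D = 4.09×10^6 × 34.9 = 1.43×10^8 J/(m^2 K).
ω = 2π / 3.15×10^7 s = 1.99×10^-7 s⁻¹.
Phase lag φ = arctan(Cω/λ) = arctan(28.4/25.5) = 0.840 rad.
Time lag = φ / ω = 0.840 / 1.99×10^-7 = 4.22×10^6 s = 48.8 days.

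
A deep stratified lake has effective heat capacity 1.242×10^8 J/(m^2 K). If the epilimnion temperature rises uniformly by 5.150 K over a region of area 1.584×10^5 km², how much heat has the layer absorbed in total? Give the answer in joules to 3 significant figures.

1.01×10^20 J

Areal heat capacity C = 1.242×10^8 J/(m^2 K) (given).
Heat per unit area: q = C ΔT = 1.24×10^8 × 5.150 = 6.40×10^8 J/m².
Total heat: Q = q × A = 6.40×10^8 × (1.584×10^5 × 10⁶ m²) = 1.01×10^20 J.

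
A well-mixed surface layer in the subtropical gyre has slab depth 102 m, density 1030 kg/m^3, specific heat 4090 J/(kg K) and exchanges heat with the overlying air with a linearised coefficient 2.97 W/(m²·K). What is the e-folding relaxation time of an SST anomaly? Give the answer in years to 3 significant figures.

Areal heat capacity C = ρ c_p D = 1030 × 4090 × 102 = 4.30×10^8 J/(m^2 K).
Relaxation time τ = C / λ = 4.30×10^8 / 2.97 = 1.45×10^8 s.
In years: 1.45×10^8 s / (3.156×10^7 s/year) = 4.58 years.

4.58 years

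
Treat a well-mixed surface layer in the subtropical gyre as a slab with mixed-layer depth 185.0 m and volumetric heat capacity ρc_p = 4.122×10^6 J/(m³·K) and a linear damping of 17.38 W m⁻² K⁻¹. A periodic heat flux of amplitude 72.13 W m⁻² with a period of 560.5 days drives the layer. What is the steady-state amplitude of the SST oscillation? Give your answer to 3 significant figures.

Areal heat capacity C = ρc_p × D = 4.122×10^6 × 185.0 = 7.63×10^8 J m⁻² K⁻¹.
Angular frequency ω = 2π / T = 2π / 4.84×10^7 s = 1.30×10^-7 s⁻¹.
√((Cω)² + λ²) = √((98.9)² + 17.38²) = 100 W/(m²·K).
Amplitude A = F₀ / √((Cω)²+λ²) = 72.13 / 100 = 0.718 K.

0.718 K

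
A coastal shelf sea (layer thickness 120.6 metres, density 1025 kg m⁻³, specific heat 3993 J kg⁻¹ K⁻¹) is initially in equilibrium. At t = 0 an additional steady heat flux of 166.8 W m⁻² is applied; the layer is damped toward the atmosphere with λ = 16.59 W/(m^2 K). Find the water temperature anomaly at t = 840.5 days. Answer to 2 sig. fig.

9.2 K

Areal heat capacity C = ρ c_p D = 1025 × 3993 × 120.6 = 4.94×10^8 J/(m²·K).
τ = C / λ = 4.94×10^8 / 16.59 = 2.98×10^7 s.
Equilibrium anomaly ΔT_eq = F / λ = 166.8 / 16.59 = 10.1 K.
t = 840.5 days = 7.26×10^7 s, so t/τ = 2.44.
ΔT(t) = ΔT_eq (1 − e^(−t/τ)) = 10.1 × (1 − e^−2.44) = 9.18 K.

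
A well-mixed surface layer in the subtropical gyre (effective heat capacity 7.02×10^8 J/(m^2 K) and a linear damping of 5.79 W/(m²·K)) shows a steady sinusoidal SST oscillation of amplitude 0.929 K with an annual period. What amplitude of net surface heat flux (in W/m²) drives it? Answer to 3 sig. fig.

130

Areal heat capacity C = 7.02×10^8 J/(m^2 K) (given).
ω = 2π / 3.15×10^7 s = 1.99×10^-7 s⁻¹.
√((Cω)² + λ²) = √((140)² + 5.79²) = 140 W/(m²·K).
F₀ = A × √((Cω)²+λ²) = 0.929 × 140 = 130 W/m².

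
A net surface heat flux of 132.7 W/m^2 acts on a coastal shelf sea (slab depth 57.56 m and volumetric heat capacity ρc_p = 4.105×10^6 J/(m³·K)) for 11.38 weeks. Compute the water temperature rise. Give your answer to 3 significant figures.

3.87 K

Areal heat capacity C = ρc_p × D = 4.105×10^6 × 57.56 = 2.36×10^8 J/(m²·K).
Net heat input Q = F Δt = 132.7 × (11.38 weeks × 6.048×10^5 s/week) = 9.13×10^8 J/m².
ΔT = Q / C = 9.13×10^8 / 2.36×10^8 = 3.87 K.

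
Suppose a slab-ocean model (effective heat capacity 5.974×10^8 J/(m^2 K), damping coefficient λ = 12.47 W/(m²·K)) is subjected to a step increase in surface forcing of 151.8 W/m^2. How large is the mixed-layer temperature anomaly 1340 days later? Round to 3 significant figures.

Areal heat capacity C = 5.974×10^8 J/(m^2 K) (given).
τ = C / λ = 5.97×10^8 / 12.47 = 4.79×10^7 s.
Equilibrium anomaly ΔT_eq = F / λ = 151.8 / 12.47 = 12.2 K.
t = 1340 days = 1.16×10^8 s, so t/τ = 2.42.
ΔT(t) = ΔT_eq (1 − e^(−t/τ)) = 12.2 × (1 − e^−2.42) = 11.1 K.

11.1 K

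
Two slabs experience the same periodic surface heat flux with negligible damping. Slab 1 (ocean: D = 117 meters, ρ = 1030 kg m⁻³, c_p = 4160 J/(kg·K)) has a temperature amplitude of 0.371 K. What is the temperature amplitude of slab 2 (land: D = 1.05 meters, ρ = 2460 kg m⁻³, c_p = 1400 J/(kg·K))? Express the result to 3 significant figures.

51.4 K

C_ocean = 5.01×10^8 J/(m²·K); C_land = 3.62×10^6 J/(m²·K).
A ∝ 1/C ⇒ A_land = A_ocean × C_ocean/C_land = 0.371 × 139 = 51.4 K.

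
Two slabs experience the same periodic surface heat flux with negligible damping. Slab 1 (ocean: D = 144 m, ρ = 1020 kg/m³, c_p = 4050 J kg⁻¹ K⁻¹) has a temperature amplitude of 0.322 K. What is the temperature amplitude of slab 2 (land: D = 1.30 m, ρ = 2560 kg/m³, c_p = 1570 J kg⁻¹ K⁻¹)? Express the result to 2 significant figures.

37 K

C_ocean = 5.95×10^8 J/(m²·K); C_land = 5.22×10^6 J/(m²·K).
A ∝ 1/C ⇒ A_land = A_ocean × C_ocean/C_land = 0.322 × 114 = 36.7 K.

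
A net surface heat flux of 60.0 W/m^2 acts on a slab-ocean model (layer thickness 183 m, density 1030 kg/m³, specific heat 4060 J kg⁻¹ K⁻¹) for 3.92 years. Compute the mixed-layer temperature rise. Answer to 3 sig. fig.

Areal heat capacity C = ρ c_p D = 1030 × 4060 × 183 = 7.65×10^8 J/(m²·K).
Net heat input Q = F Δt = 60.0 × (3.92 years × 3.156×10^7 s/year) = 7.42×10^9 J/m².
ΔT = Q / C = 7.42×10^9 / 7.65×10^8 = 9.70 K.

9.70 K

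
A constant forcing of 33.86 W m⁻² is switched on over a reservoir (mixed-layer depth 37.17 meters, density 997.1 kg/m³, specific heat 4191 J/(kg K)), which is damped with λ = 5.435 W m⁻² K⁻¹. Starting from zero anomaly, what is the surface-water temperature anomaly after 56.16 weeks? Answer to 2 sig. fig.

Areal heat capacity C = ρ c_p D = 997.1 × 4191 × 37.17 = 1.55×10^8 J m⁻² K⁻¹.
τ = C / λ = 1.55×10^8 / 5.435 = 2.86×10^7 s.
Equilibrium anomaly ΔT_eq = F / λ = 33.86 / 5.435 = 6.23 K.
t = 56.16 weeks = 3.40×10^7 s, so t/τ = 1.19.
ΔT(t) = ΔT_eq (1 − e^(−t/τ)) = 6.23 × (1 − e^−1.19) = 4.33 K.

4.3 K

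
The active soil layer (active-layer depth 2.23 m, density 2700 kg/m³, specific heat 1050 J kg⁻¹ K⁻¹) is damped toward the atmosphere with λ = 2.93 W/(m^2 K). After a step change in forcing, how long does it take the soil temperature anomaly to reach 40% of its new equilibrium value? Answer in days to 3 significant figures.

Areal heat capacity C = ρ c_p D = 2700 × 1050 × 2.23 = 6.32×10^6 J/(m^2 K).
τ = C / λ = 6.32×10^6 / 2.93 = 2.16×10^6 s.
Fraction reached: 1 − e^(−t/τ) = 0.40 ⇒ t = −τ ln(1 − 0.40) = τ × 0.511.
t = 1.10×10^6 s = 12.8 days.

12.8 days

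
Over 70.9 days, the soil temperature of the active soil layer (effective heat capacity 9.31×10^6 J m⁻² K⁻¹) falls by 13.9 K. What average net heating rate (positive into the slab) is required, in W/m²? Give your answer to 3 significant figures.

Areal heat capacity C = 9.31×10^6 J m⁻² K⁻¹ (given).
Required heat per unit area: Q = C ΔT = 9.31×10^6 × -13.9 = -1.29×10^8 J/m².
Flux F = Q / Δt = -1.29×10^8 / 6.13×10^6 s = -21.1 W/m².

-21.1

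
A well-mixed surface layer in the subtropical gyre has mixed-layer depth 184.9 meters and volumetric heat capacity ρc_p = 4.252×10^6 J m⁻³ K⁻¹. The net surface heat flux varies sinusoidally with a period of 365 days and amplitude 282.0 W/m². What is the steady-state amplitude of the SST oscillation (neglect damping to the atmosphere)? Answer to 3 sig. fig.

1.80 K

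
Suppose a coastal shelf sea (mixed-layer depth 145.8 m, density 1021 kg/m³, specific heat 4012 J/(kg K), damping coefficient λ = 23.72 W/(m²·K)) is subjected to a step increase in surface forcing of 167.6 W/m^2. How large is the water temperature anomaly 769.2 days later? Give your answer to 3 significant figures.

6.56 K

Areal heat capacity C = ρ c_p D = 1021 × 4012 × 145.8 = 5.97×10^8 J m⁻² K⁻¹.
τ = C / λ = 5.97×10^8 / 23.72 = 2.52×10^7 s.
Equilibrium anomaly ΔT_eq = F / λ = 167.6 / 23.72 = 7.07 K.
t = 769.2 days = 6.65×10^7 s, so t/τ = 2.64.
ΔT(t) = ΔT_eq (1 − e^(−t/τ)) = 7.07 × (1 − e^−2.64) = 6.56 K.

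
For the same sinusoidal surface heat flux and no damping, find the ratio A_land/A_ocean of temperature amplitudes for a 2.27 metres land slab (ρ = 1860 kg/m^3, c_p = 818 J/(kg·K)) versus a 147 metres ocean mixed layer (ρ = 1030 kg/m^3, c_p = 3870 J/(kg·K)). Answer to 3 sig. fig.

170

C_ocean = 1030 × 3870 × 147 = 5.86×10^8 J/(m²·K).
C_land = 1860 × 818 × 2.27 = 3.45×10^6 J/(m²·K).
Undamped amplitude ∝ 1/C, so A_land/A_ocean = C_ocean/C_land = 170.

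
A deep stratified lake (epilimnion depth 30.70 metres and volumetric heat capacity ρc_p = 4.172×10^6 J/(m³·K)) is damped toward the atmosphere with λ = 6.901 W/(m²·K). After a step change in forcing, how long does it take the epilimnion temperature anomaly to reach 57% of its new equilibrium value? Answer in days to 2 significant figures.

Areal heat capacity C = ρc_p × D = 4.172×10^6 × 30.70 = 1.28×10^8 J m⁻² K⁻¹.
τ = C / λ = 1.28×10^8 / 6.901 = 1.86×10^7 s.
Fraction reached: 1 − e^(−t/τ) = 0.57 ⇒ t = −τ ln(1 − 0.57) = τ × 0.844.
t = 1.57×10^7 s = 181 days.

180 days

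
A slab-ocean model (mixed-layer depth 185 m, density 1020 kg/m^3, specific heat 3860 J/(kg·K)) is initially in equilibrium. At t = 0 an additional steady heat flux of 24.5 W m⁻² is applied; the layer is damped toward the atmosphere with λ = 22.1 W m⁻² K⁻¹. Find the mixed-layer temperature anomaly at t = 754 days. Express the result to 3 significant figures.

0.955 K

Areal heat capacity C = ρ c_p D = 1020 × 3860 × 185 = 7.28×10^8 J m⁻² K⁻¹.
τ = C / λ = 7.28×10^8 / 22.1 = 3.30×10^7 s.
Equilibrium anomaly ΔT_eq = F / λ = 24.5 / 22.1 = 1.11 K.
t = 754 days = 6.51×10^7 s, so t/τ = 1.98.
ΔT(t) = ΔT_eq (1 − e^(−t/τ)) = 1.11 × (1 − e^−1.98) = 0.955 K.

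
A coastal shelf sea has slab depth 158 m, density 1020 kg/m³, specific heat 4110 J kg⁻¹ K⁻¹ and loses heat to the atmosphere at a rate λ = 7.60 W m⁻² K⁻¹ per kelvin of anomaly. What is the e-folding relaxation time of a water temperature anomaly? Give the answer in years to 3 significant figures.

2.76 years

Areal heat capacity C = ρ c_p D = 1020 × 4110 × 158 = 6.62×10^8 J m⁻² K⁻¹.
Relaxation time τ = C / λ = 6.62×10^8 / 7.60 = 8.72×10^7 s.
In years: 8.72×10^7 s / (3.156×10^7 s/year) = 2.76 years.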